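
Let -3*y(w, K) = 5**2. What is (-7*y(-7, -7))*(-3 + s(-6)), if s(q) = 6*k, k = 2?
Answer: 525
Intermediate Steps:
s(q) = 12 (s(q) = 6*2 = 12)
y(w, K) = -25/3 (y(w, K) = -1/3*5**2 = -1/3*25 = -25/3)
(-7*y(-7, -7))*(-3 + s(-6)) = (-7*(-25/3))*(-3 + 12) = (175/3)*9 = 525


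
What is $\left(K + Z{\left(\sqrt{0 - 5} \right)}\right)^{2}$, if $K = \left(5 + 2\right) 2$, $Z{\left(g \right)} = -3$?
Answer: $121$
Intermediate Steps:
$K = 14$ ($K = 7 \cdot 2 = 14$)
$\left(K + Z{\left(\sqrt{0 - 5} \right)}\right)^{2} = \left(14 - 3\right)^{2} = 11^{2} = 121$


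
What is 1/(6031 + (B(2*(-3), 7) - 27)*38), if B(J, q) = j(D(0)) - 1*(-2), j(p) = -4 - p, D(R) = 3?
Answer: 1/4815 ≈ 0.00020768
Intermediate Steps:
B(J, q) = -5 (B(J, q) = (-4 - 1*3) - 1*(-2) = (-4 - 3) + 2 = -7 + 2 = -5)
1/(6031 + (B(2*(-3), 7) - 27)*38) = 1/(6031 + (-5 - 27)*38) = 1/(6031 - 32*38) = 1/(6031 - 1216) = 1/4815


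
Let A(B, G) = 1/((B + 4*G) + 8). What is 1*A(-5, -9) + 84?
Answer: 2771/33 ≈ 83.970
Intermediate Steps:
A(B, G) = 1/(8 + B + 4*G)
1*A(-5, -9) + 84 = 1/(8 - 5 + 4*(-9)) + 84 = 1/(8 - 5 - 36) + 84 = 1/(-33) + 84 = 1*(-1/33) + 84 = -1/33 + 84 = 2771/33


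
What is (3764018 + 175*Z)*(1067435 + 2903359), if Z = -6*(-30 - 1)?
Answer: 15075389434992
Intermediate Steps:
Z = 186 (Z = -6*(-31) = 186)
(3764018 + 175*Z)*(1067435 + 2903359) = (3764018 + 175*186)*(1067435 + 2903359) = (3764018 + 32550)*3970794 = 3796568*3970794 = 15075389434992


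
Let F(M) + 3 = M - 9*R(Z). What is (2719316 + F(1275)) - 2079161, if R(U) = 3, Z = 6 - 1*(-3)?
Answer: 641400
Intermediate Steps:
Z = 9 (Z = 6 + 3 = 9)
F(M) = -30 + M (F(M) = -3 + (M - 9*3) = -3 + (M - 27) = -3 + (-27 + M) = -30 + M)
(2719316 + F(1275)) - 2079161 = (2719316 + (-30 + 1275)) - 2079161 = (2719316 + 1245) - 2079161 = 2720561 - 2079161 = 641400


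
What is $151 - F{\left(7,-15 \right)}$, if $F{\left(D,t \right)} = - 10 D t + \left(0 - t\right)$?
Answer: $-914$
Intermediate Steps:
$F{\left(D,t \right)} = - t - 10 D t$ ($F{\left(D,t \right)} = - 10 D t - t = - t - 10 D t$)
$151 - F{\left(7,-15 \right)} = 151 - \left(-1\right) \left(-15\right) \left(1 + 10 \cdot 7\right) = 151 - \left(-1\right) \left(-15\right) \left(1 + 70\right) = 151 - \left(-1\right) \left(-15\right) 71 = 151 - 1065 = -914$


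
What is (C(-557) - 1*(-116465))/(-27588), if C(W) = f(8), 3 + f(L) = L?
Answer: -3065/726 ≈ -4.2218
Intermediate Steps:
f(L) = -3 + L
C(W) = 5 (C(W) = -3 + 8 = 5)
(C(-557) - 1*(-116465))/(-27588) = (5 - 1*(-116465))/(-27588) = (5 + 116465)*(-1/27588) = 116470*(-1/27588) = -3065/726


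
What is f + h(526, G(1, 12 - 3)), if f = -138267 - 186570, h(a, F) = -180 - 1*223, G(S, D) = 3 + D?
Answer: -325240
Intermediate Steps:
h(a, F) = -403 (h(a, F) = -180 - 223 = -403)
f = -324837
f + h(526, G(1, 12 - 3)) = -324837 - 403 = -325240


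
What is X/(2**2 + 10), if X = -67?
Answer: -67/14 ≈ -4.7857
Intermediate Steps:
X/(2**2 + 10) = -67/(2**2 + 10) = -67/(4 + 10) = -67/14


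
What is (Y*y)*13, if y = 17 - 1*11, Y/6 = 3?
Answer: 1404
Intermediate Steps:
Y = 18 (Y = 6*3 = 18)
y = 6 (y = 17 - 11 = 6)
(Y*y)*13 = (18*6)*13 = 108*13 = 1404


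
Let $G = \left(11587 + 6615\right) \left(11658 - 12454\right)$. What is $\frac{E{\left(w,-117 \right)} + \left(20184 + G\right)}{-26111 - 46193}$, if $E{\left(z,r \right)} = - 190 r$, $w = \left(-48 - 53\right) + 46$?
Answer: $\frac{7223189}{36152} \approx 199.8$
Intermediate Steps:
$w = -55$ ($w = \left(-48 - 53\right) + 46 = -101 + 46 = -55$)
$G = -14488792$ ($G = 18202 \left(-796\right) = -14488792$)
$\frac{E{\left(w,-117 \right)} + \left(20184 + G\right)}{-26111 - 46193} = \frac{\left(-190\right) \left(-117\right) + \left(20184 - 14488792\right)}{-26111 - 46193} = \frac{22230 - 14468608}{-72304} = \left(-14446378\right) \left(- \frac{1}{72304}\right) = \frac{7223189}{36152}$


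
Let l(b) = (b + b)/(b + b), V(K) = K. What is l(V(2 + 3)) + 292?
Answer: 293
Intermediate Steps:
l(b) = 1 (l(b) = (2*b)/((2*b)) = (2*b)*(1/(2*b)) = 1)
l(V(2 + 3)) + 292 = 1 + 292 = 293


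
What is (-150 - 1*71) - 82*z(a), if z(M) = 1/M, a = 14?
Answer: -1588/7 ≈ -226.86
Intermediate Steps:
(-150 - 1*71) - 82*z(a) = (-150 - 1*71) - 82/14 = (-150 - 71) - 82*1/14 = -221 - 41/7 = -1588/7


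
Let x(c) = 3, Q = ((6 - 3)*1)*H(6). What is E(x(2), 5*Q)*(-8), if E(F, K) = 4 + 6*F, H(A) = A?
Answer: -176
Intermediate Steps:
Q = 18 (Q = ((6 - 3)*1)*6 = (3*1)*6 = 3*6 = 18)
E(x(2), 5*Q)*(-8) = (4 + 6*3)*(-8) = (4 + 18)*(-8) = 22*(-8) = -176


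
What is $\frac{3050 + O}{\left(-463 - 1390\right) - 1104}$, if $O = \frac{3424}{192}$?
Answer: $- \frac{18407}{17742} \approx -1.0375$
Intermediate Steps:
$O = \frac{107}{6}$ ($O = 3424 \cdot \frac{1}{192} = \frac{107}{6} \approx 17.833$)
$\frac{3050 + O}{\left(-463 - 1390\right) - 1104} = \frac{3050 + \frac{107}{6}}{\left(-463 - 1390\right) - 1104} = \frac{18407}{6 \left(-1853 - 1104\right)} = \frac{18407}{6 \left(-2957\right)} = \frac{18407}{6} \left(- \frac{1}{2957}\right) = - \frac{18407}{17742}$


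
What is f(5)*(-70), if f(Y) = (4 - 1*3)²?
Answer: -70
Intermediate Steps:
f(Y) = 1 (f(Y) = (4 - 3)² = 1² = 1)
f(5)*(-70) = 1*(-70) = -70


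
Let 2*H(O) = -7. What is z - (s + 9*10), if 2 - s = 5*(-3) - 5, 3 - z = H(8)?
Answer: -211/2 ≈ -105.50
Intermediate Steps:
H(O) = -7/2 (H(O) = (½)*(-7) = -7/2)
z = 13/2 (z = 3 - 1*(-7/2) = 3 + 7/2 = 13/2 ≈ 6.5000)
s = 22 (s = 2 - (5*(-3) - 5) = 2 - (-15 - 5) = 2 - 1*(-20) = 2 + 20 = 22)
z - (s + 9*10) = 13/2 - (22 + 9*10) = 13/2 - (22 + 90) = 13/2 - 1*112 = 13/2 - 112 = -211/2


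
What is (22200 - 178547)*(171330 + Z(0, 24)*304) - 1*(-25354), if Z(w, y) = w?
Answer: -26786906156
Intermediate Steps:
(22200 - 178547)*(171330 + Z(0, 24)*304) - 1*(-25354) = (22200 - 178547)*(171330 + 0*304) - 1*(-25354) = -156347*(171330 + 0) + 25354 = -156347*171330 + 25354 = -26786931510 + 25354 = -26786906156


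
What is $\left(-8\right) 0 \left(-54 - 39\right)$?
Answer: $0$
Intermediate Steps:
$\left(-8\right) 0 \left(-54 - 39\right) = 0 \left(-93\right) = 0$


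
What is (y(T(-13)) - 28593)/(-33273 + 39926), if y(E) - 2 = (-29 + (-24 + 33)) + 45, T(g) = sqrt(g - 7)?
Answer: -28566/6653 ≈ -4.2937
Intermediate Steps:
T(g) = sqrt(-7 + g)
y(E) = 27 (y(E) = 2 + ((-29 + (-24 + 33)) + 45) = 2 + ((-29 + 9) + 45) = 2 + (-20 + 45) = 2 + 25 = 27)
(y(T(-13)) - 28593)/(-33273 + 39926) = (27 - 28593)/(-33273 + 39926) = -28566/6653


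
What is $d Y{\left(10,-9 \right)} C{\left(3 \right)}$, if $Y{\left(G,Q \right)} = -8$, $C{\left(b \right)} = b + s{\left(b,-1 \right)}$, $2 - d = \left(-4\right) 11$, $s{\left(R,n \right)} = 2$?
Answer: $-1840$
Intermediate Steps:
$d = 46$ ($d = 2 - \left(-4\right) 11 = 2 - -44 = 2 + 44 = 46$)
$C{\left(b \right)} = 2 + b$ ($C{\left(b \right)} = b + 2 = 2 + b$)
$d Y{\left(10,-9 \right)} C{\left(3 \right)} = 46 \left(-8\right) \left(2 + 3\right) = \left(-368\right) 5 = -1840$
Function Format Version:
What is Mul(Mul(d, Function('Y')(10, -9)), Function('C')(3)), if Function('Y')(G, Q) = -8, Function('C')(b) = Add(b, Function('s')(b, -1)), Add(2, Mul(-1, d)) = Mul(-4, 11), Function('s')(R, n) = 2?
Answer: -1840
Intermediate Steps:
d = 46 (d = Add(2, Mul(-1, Mul(-4, 11))) = Add(2, Mul(-1, -44)) = Add(2, 44) = 46)
Function('C')(b) = Add(2, b) (Function('C')(b) = Add(b, 2) = Add(2, b))
Mul(Mul(d, Function('Y')(10, -9)), Function('C')(3)) = Mul(Mul(46, -8), Add(2, 3)) = Mul(-368, 5) = -1840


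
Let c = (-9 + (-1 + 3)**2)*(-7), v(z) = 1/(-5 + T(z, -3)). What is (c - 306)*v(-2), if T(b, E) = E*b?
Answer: -271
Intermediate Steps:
v(z) = 1/(-5 - 3*z)
c = 35 (c = (-9 + 2**2)*(-7) = (-9 + 4)*(-7) = -5*(-7) = 35)
(c - 306)*v(-2) = (35 - 306)*(-1/(5 + 3*(-2))) = -(-271)/(5 - 6) = -(-271)/(-1) = -(-271)*(-1) = -271*1 = -271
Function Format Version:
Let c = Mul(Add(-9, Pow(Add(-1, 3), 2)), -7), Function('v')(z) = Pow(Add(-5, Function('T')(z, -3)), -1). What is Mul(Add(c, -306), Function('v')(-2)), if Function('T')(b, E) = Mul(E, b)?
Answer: -271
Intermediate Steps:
Function('v')(z) = Pow(Add(-5, Mul(-3, z)), -1)
c = 35 (c = Mul(Add(-9, Pow(2, 2)), -7) = Mul(Add(-9, 4), -7) = Mul(-5, -7) = 35)
Mul(Add(c, -306), Function('v')(-2)) = Mul(Add(35, -306), Mul(-1, Pow(Add(5, Mul(3, -2)), -1))) = Mul(-271, Mul(-1, Pow(Add(5, -6), -1))) = Mul(-271, Mul(-1, Pow(-1, -1))) = Mul(-271, Mul(-1, -1)) = Mul(-271, 1) = -271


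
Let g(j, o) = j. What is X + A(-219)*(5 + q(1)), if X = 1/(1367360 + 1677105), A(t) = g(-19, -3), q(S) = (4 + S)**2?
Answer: -1735345049/3044465 ≈ -570.00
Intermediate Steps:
A(t) = -19
X = 1/3044465 ≈ 3.2846e-7
X + A(-219)*(5 + q(1)) = 1/3044465 - 19*(5 + (4 + 1)**2) = 1/3044465 - 19*(5 + 5**2) = 1/3044465 - 19*(5 + 25) = 1/3044465 - 19*30 = 1/3044465 - 570 = -1735345049/3044465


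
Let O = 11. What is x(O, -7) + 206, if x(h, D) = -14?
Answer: 192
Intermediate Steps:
x(O, -7) + 206 = -14 + 206 = 192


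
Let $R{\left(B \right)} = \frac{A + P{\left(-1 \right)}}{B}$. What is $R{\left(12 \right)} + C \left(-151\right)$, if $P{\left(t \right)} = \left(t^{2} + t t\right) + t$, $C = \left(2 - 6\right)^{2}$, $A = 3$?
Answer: $- \frac{7247}{3} \approx -2415.7$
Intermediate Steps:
$C = 16$ ($C = \left(-4\right)^{2} = 16$)
$P{\left(t \right)} = t + 2 t^{2}$ ($P{\left(t \right)} = \left(t^{2} + t^{2}\right) + t = 2 t^{2} + t = t + 2 t^{2}$)
$R{\left(B \right)} = \frac{4}{B}$ ($R{\left(B \right)} = \frac{3 - \left(1 + 2 \left(-1\right)\right)}{B} = \frac{3 - \left(1 - 2\right)}{B} = \frac{3 - -1}{B} = \frac{3 + 1}{B} = \frac{4}{B}$)
$R{\left(12 \right)} + C \left(-151\right) = \frac{4}{12} + 16 \left(-151\right) = 4 \cdot \frac{1}{12} - 2416 = \frac{1}{3} - 2416 = - \frac{7247}{3}$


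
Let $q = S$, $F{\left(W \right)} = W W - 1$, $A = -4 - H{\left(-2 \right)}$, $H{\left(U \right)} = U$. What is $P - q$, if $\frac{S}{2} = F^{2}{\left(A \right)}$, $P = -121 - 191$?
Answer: $-330$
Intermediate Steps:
$A = -2$ ($A = -4 - -2 = -4 + 2 = -2$)
$F{\left(W \right)} = -1 + W^{2}$ ($F{\left(W \right)} = W^{2} - 1 = -1 + W^{2}$)
$P = -312$ ($P = -121 - 191 = -312$)
$S = 18$ ($S = 2 \left(-1 + \left(-2\right)^{2}\right)^{2} = 2 \left(-1 + 4\right)^{2} = 2 \cdot 3^{2} = 2 \cdot 9 = 18$)
$q = 18$
$P - q = -312 - 18 = -330$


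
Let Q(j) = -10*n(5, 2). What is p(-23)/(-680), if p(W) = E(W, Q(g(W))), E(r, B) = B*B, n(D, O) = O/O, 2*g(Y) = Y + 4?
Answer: -5/34 ≈ -0.14706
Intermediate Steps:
g(Y) = 2 + Y/2 (g(Y) = (Y + 4)/2 = (4 + Y)/2 = 2 + Y/2)
n(D, O) = 1
Q(j) = -10
E(r, B) = B²
p(W) = 100 (p(W) = (-10)² = 100)
p(-23)/(-680) = 100/(-680) = 100*(-1/680) = -5/34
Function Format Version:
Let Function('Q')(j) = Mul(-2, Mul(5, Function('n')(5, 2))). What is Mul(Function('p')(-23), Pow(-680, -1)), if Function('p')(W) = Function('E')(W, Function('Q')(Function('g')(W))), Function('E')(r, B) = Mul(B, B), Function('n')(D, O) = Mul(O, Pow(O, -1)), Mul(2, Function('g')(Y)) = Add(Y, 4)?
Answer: Rational(-5, 34) ≈ -0.14706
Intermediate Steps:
Function('g')(Y) = Add(2, Mul(Rational(1, 2), Y)) (Function('g')(Y) = Mul(Rational(1, 2), Add(Y, 4)) = Mul(Rational(1, 2), Add(4, Y)) = Add(2, Mul(Rational(1, 2), Y)))
Function('n')(D, O) = 1
Function('Q')(j) = -10 (Function('Q')(j) = Mul(-2, Mul(5, 1)) = Mul(-2, 5) = -10)
Function('E')(r, B) = Pow(B, 2)
Function('p')(W) = 100 (Function('p')(W) = Pow(-10, 2) = 100)
Mul(Function('p')(-23), Pow(-680, -1)) = Mul(100, Pow(-680, -1)) = Mul(100, Rational(-1, 680)) = Rational(-5, 34)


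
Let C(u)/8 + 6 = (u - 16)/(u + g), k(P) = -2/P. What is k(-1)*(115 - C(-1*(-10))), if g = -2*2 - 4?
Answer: 374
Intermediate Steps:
g = -8 (g = -4 - 4 = -8)
C(u) = -48 + 8*(-16 + u)/(-8 + u) (C(u) = -48 + 8*((u - 16)/(u - 8)) = -48 + 8*((-16 + u)/(-8 + u)) = -48 + 8*(-16 + u)/(-8 + u))
k(-1)*(115 - C(-1*(-10))) = (-2/(-1))*(115 - 8*(32 - (-5)*(-10))/(-8 - 1*(-10))) = (-2*(-1))*(115 - 8*(32 - 5*10)/(-8 + 10)) = 2*(115 - 8*(32 - 50)/2) = 2*(115 - 8*(-18)/2) = 2*(115 - 1*(-72)) = 2*(115 + 72) = 2*187 = 374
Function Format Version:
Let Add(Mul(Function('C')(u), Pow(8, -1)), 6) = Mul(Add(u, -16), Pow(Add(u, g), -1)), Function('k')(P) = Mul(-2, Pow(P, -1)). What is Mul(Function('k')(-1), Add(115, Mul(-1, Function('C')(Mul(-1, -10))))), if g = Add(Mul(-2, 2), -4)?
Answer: 374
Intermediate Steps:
g = -8 (g = Add(-4, -4) = -8)
Function('C')(u) = Add(-48, Mul(8, Pow(Add(-8, u), -1), Add(-16, u))) (Function('C')(u) = Add(-48, Mul(8, Mul(Add(u, -16), Pow(Add(u, -8), -1)))) = Add(-48, Mul(8, Mul(Add(-16, u), Pow(Add(-8, u), -1)))) = Add(-48, Mul(8, Mul(Pow(Add(-8, u), -1), Add(-16, u)))) = Add(-48, Mul(8, Pow(Add(-8, u), -1), Add(-16, u))))
Mul(Function('k')(-1), Add(115, Mul(-1, Function('C')(Mul(-1, -10))))) = Mul(Mul(-2, Pow(-1, -1)), Add(115, Mul(-1, Mul(8, Pow(Add(-8, Mul(-1, -10)), -1), Add(32, Mul(-5, Mul(-1, -10))))))) = Mul(Mul(-2, -1), Add(115, Mul(-1, Mul(8, Pow(Add(-8, 10), -1), Add(32, Mul(-5, 10)))))) = Mul(2, Add(115, Mul(-1, Mul(8, Pow(2, -1), Add(32, -50))))) = Mul(2, Add(115, Mul(-1, Mul(8, Rational(1, 2), -18)))) = Mul(2, Add(115, Mul(-1, -72))) = Mul(2, Add(115, 72)) = Mul(2, 187) = 374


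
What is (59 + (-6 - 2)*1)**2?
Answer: 2601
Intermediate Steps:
(59 + (-6 - 2)*1)**2 = (59 - 8*1)**2 = (59 - 8)**2 = 51**2 = 2601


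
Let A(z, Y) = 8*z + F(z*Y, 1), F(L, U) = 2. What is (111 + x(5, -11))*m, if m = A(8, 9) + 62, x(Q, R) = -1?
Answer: 14080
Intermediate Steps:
A(z, Y) = 2 + 8*z (A(z, Y) = 8*z + 2 = 2 + 8*z)
m = 128 (m = (2 + 8*8) + 62 = (2 + 64) + 62 = 66 + 62 = 128)
(111 + x(5, -11))*m = (111 - 1)*128 = 110*128 = 14080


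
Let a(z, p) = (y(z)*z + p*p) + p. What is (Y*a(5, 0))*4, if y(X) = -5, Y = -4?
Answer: 400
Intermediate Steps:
a(z, p) = p + p**2 - 5*z (a(z, p) = (-5*z + p*p) + p = (-5*z + p**2) + p = (p**2 - 5*z) + p = p + p**2 - 5*z)
(Y*a(5, 0))*4 = -4*(0 + 0**2 - 5*5)*4 = -4*(0 + 0 - 25)*4 = -4*(-25)*4 = 100*4 = 400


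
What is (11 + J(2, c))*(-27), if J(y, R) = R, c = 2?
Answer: -351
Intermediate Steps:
(11 + J(2, c))*(-27) = (11 + 2)*(-27) = 13*(-27) = -351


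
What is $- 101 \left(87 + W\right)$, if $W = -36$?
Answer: $-5151$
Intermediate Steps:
$- 101 \left(87 + W\right) = - 101 \left(87 - 36\right) = \left(-101\right) 51 = -5151$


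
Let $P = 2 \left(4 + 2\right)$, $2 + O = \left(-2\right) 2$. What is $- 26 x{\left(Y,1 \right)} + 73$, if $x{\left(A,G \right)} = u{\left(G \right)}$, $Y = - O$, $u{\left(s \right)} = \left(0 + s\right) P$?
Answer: $-239$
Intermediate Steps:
$O = -6$ ($O = -2 - 4 = -6$)
$P = 12$ ($P = 2 \cdot 6 = 12$)
$u{\left(s \right)} = 12 s$ ($u{\left(s \right)} = \left(0 + s\right) 12 = s 12 = 12 s$)
$Y = 6$ ($Y = \left(-1\right) \left(-6\right) = 6$)
$x{\left(A,G \right)} = 12 G$
$- 26 x{\left(Y,1 \right)} + 73 = - 26 \cdot 12 \cdot 1 + 73 = \left(-26\right) 12 + 73 = -312 + 73 = -239$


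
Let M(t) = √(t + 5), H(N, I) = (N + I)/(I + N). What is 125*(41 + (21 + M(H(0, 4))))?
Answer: 7750 + 125*√6 ≈ 8056.2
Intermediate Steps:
H(N, I) = 1 (H(N, I) = (I + N)/(I + N) = 1)
M(t) = √(5 + t)
125*(41 + (21 + M(H(0, 4)))) = 125*(41 + (21 + √(5 + 1))) = 125*(41 + (21 + √6)) = 125*(62 + √6) = 7750 + 125*√6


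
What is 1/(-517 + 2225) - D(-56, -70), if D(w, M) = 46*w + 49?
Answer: 4316117/1708 ≈ 2527.0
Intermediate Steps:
D(w, M) = 49 + 46*w
1/(-517 + 2225) - D(-56, -70) = 1/(-517 + 2225) - (49 + 46*(-56)) = 1/1708 - (49 - 2576) = 1/1708 - 1*(-2527) = 1/1708 + 2527 = 4316117/1708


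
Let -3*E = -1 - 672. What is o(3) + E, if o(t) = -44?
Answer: 541/3 ≈ 180.33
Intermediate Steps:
E = 673/3 (E = -(-1 - 672)/3 = -1/3*(-673) = 673/3 ≈ 224.33)
o(3) + E = -44 + 673/3 = 541/3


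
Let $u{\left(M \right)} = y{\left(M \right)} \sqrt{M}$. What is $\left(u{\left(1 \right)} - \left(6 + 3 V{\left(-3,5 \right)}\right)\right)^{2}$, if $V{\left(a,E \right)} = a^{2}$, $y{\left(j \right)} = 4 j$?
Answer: $841$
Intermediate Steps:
$u{\left(M \right)} = 4 M^{\frac{3}{2}}$ ($u{\left(M \right)} = 4 M \sqrt{M} = 4 M^{\frac{3}{2}}$)
$\left(u{\left(1 \right)} - \left(6 + 3 V{\left(-3,5 \right)}\right)\right)^{2} = \left(4 \cdot 1^{\frac{3}{2}} - \left(6 + 3 \left(-3\right)^{2}\right)\right)^{2} = \left(4 \cdot 1 - 33\right)^{2} = \left(4 - 33\right)^{2} = \left(-29\right)^{2} = 841$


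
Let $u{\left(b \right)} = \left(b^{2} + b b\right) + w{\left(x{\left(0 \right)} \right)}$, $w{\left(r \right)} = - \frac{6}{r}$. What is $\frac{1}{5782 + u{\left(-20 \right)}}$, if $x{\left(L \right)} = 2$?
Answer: $\frac{1}{6579} \approx 0.000152$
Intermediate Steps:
$u{\left(b \right)} = -3 + 2 b^{2}$ ($u{\left(b \right)} = \left(b^{2} + b b\right) - \frac{6}{2} = \left(b^{2} + b^{2}\right) - 3 = 2 b^{2} - 3 = -3 + 2 b^{2}$)
$\frac{1}{5782 + u{\left(-20 \right)}} = \frac{1}{5782 - \left(3 - 2 \left(-20\right)^{2}\right)} = \frac{1}{5782 + \left(-3 + 2 \cdot 400\right)} = \frac{1}{5782 + \left(-3 + 800\right)} = \frac{1}{5782 + 797} = \frac{1}{6579}$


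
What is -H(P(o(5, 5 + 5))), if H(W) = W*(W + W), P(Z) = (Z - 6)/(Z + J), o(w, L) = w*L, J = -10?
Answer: -121/50 ≈ -2.4200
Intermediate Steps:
o(w, L) = L*w
P(Z) = (-6 + Z)/(-10 + Z) (P(Z) = (Z - 6)/(Z - 10) = (-6 + Z)/(-10 + Z))
H(W) = 2*W**2 (H(W) = W*(2*W) = 2*W**2)
-H(P(o(5, 5 + 5))) = -2*((-6 + (5 + 5)*5)/(-10 + (5 + 5)*5))**2 = -2*((-6 + 10*5)/(-10 + 10*5))**2 = -2*((-6 + 50)/(-10 + 50))**2 = -2*(44/40)**2 = -2*((1/40)*44)**2 = -2*(11/10)**2 = -2*121/100 = -1*121/50 = -121/50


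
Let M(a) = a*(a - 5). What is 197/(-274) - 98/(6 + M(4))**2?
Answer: -3455/137 ≈ -25.219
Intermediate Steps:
M(a) = a*(-5 + a)
197/(-274) - 98/(6 + M(4))**2 = 197/(-274) - 98/(6 + 4*(-5 + 4))**2 = 197*(-1/274) - 98/(6 + 4*(-1))**2 = -197/274 - 98/(6 - 4)**2 = -197/274 - 98/(2**2) = -197/274 - 98/4 = -197/274 - 98*1/4 = -197/274 - 49/2 = -3455/137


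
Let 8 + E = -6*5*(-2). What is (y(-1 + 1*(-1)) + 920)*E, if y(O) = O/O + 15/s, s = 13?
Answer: 47952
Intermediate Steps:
y(O) = 28/13 (y(O) = O/O + 15/13 = 1 + 15*(1/13) = 1 + 15/13 = 28/13)
E = 52 (E = -8 - 6*5*(-2) = -8 - 30*(-2) = -8 + 60 = 52)
(y(-1 + 1*(-1)) + 920)*E = (28/13 + 920)*52 = (11988/13)*52 = 47952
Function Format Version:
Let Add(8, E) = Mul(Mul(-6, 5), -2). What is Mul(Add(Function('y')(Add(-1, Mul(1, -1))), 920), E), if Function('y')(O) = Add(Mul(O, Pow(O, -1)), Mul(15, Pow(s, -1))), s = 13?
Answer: 47952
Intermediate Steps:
Function('y')(O) = Rational(28, 13) (Function('y')(O) = Add(Mul(O, Pow(O, -1)), Mul(15, Pow(13, -1))) = Add(1, Mul(15, Rational(1, 13))) = Add(1, Rational(15, 13)) = Rational(28, 13))
E = 52 (E = Add(-8, Mul(Mul(-6, 5), -2)) = Add(-8, Mul(-30, -2)) = Add(-8, 60) = 52)
Mul(Add(Function('y')(Add(-1, Mul(1, -1))), 920), E) = Mul(Add(Rational(28, 13), 920), 52) = Mul(Rational(11988, 13), 52) = 47952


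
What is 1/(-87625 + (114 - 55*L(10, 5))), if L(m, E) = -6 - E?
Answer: -1/86906 ≈ -1.1507e-5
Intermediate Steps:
1/(-87625 + (114 - 55*L(10, 5))) = 1/(-87625 + (114 - 55*(-6 - 1*5))) = 1/(-87625 + (114 - 55*(-6 - 5))) = 1/(-87625 + (114 - 55*(-11))) = 1/(-87625 + (114 + 605)) = 1/(-87625 + 719) = 1/(-86906) = -1/86906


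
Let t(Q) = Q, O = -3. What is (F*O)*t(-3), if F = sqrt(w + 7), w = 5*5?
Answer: 36*sqrt(2) ≈ 50.912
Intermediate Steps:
w = 25
F = 4*sqrt(2) (F = sqrt(25 + 7) = sqrt(32) = 4*sqrt(2) ≈ 5.6569)
(F*O)*t(-3) = ((4*sqrt(2))*(-3))*(-3) = -12*sqrt(2)*(-3) = 36*sqrt(2)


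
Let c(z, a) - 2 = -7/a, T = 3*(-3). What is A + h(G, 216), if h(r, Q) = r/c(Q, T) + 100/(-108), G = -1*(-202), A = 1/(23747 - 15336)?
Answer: 407606146/5677425 ≈ 71.794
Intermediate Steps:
A = 1/8411 ≈ 0.00011889
T = -9
c(z, a) = 2 - 7/a
G = 202
h(r, Q) = -25/27 + 9*r/25 (h(r, Q) = r/(2 - 7/(-9)) + 100/(-108) = r/(2 - 7*(-⅑)) + 100*(-1/108) = r/(2 + 7/9) - 25/27 = r/(25/9) - 25/27 = r*(9/25) - 25/27 = 9*r/25 - 25/27 = -25/27 + 9*r/25)
A + h(G, 216) = 1/8411 + (-25/27 + (9/25)*202) = 1/8411 + (-25/27 + 1818/25) = 1/8411 + 48461/675 = 407606146/5677425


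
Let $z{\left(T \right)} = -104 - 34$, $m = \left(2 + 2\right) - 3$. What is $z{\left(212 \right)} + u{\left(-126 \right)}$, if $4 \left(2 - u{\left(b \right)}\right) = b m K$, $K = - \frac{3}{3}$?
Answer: $- \frac{335}{2} \approx -167.5$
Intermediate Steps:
$m = 1$ ($m = 4 - 3 = 1$)
$K = -1$ ($K = \left(-3\right) \frac{1}{3} = -1$)
$z{\left(T \right)} = -138$
$u{\left(b \right)} = 2 + \frac{b}{4}$ ($u{\left(b \right)} = 2 - \frac{b 1 \left(-1\right)}{4} = 2 - \frac{b \left(-1\right)}{4} = 2 - \frac{\left(-1\right) b}{4} = 2 + \frac{b}{4}$)
$z{\left(212 \right)} + u{\left(-126 \right)} = -138 + \left(2 + \frac{1}{4} \left(-126\right)\right) = -138 + \left(2 - \frac{63}{2}\right) = -138 - \frac{59}{2} = - \frac{335}{2}$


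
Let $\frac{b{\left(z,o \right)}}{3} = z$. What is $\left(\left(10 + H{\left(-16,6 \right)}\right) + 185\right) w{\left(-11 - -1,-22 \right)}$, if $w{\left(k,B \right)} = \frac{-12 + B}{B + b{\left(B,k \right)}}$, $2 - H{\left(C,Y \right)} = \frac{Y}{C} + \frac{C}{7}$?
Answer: $\frac{190077}{2464} \approx 77.142$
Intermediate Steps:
$b{\left(z,o \right)} = 3 z$
$H{\left(C,Y \right)} = 2 - \frac{C}{7} - \frac{Y}{C}$ ($H{\left(C,Y \right)} = 2 - \left(\frac{Y}{C} + \frac{C}{7}\right) = 2 - \left(\frac{C}{7} + \frac{Y}{C}\right) = 2 - \frac{C}{7} - \frac{Y}{C}$)
$w{\left(k,B \right)} = \frac{-12 + B}{4 B}$ ($w{\left(k,B \right)} = \frac{-12 + B}{B + 3 B} = \frac{-12 + B}{4 B}$)
$\left(\left(10 + H{\left(-16,6 \right)}\right) + 185\right) w{\left(-11 - -1,-22 \right)} = \left(\left(10 - \left(- \frac{30}{7} - \frac{3}{8}\right)\right) + 185\right) \frac{-12 - 22}{4 \left(-22\right)} = \left(\left(10 + \left(2 + \frac{16}{7} - 6 \left(- \frac{1}{16}\right)\right)\right) + 185\right) \frac{1}{4} \left(- \frac{1}{22}\right) \left(-34\right) = \left(\left(10 + \left(2 + \frac{16}{7} + \frac{3}{8}\right)\right) + 185\right) \frac{17}{44} = \left(\left(10 + \frac{261}{56}\right) + 185\right) \frac{17}{44} = \left(\frac{821}{56} + 185\right) \frac{17}{44} = \frac{11181}{56} \cdot \frac{17}{44} = \frac{190077}{2464}$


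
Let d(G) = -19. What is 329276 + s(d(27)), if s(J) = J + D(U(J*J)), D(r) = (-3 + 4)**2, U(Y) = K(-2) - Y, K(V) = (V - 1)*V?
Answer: 329258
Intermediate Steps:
K(V) = V*(-1 + V) (K(V) = (-1 + V)*V = V*(-1 + V))
U(Y) = 6 - Y (U(Y) = -2*(-1 - 2) - Y = -2*(-3) - Y = 6 - Y)
D(r) = 1 (D(r) = 1**2 = 1)
s(J) = 1 + J (s(J) = J + 1 = 1 + J)
329276 + s(d(27)) = 329276 + (1 - 19) = 329276 - 18 = 329258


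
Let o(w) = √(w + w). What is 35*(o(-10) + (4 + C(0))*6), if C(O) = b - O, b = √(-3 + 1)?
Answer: 840 + 70*I*√5 + 210*I*√2 ≈ 840.0 + 453.51*I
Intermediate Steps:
b = I*√2 (b = √(-2) = I*√2 ≈ 1.4142*I)
C(O) = -O + I*√2 (C(O) = I*√2 - O = -O + I*√2)
o(w) = √2*√w (o(w) = √(2*w) = √2*√w)
35*(o(-10) + (4 + C(0))*6) = 35*(√2*√(-10) + (4 + (-1*0 + I*√2))*6) = 35*(√2*(I*√10) + (4 + (0 + I*√2))*6) = 35*(2*I*√5 + (4 + I*√2)*6) = 35*(2*I*√5 + (24 + 6*I*√2)) = 35*(24 + 2*I*√5 + 6*I*√2) = 840 + 70*I*√5 + 210*I*√2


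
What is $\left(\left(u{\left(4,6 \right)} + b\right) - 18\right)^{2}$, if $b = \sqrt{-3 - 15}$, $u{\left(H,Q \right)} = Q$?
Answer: $126 - 72 i \sqrt{2} \approx 126.0 - 101.82 i$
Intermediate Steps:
$b = 3 i \sqrt{2}$ ($b = \sqrt{-18} = 3 i \sqrt{2} \approx 4.2426 i$)
$\left(\left(u{\left(4,6 \right)} + b\right) - 18\right)^{2} = \left(\left(6 + 3 i \sqrt{2}\right) - 18\right)^{2} = \left(-12 + 3 i \sqrt{2}\right)^{2}$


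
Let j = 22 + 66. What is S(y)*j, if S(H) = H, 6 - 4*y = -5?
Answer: 242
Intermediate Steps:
y = 11/4 (y = 3/2 - ¼*(-5) = 3/2 + 5/4 = 11/4 ≈ 2.7500)
j = 88
S(y)*j = (11/4)*88 = 242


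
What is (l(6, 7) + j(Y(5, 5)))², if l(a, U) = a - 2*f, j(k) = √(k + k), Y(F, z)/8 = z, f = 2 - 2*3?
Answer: 276 + 112*√5 ≈ 526.44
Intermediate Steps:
f = -4 (f = 2 - 6 = -4)
Y(F, z) = 8*z
j(k) = √2*√k (j(k) = √(2*k) = √2*√k)
l(a, U) = 8 + a (l(a, U) = a - 2*(-4) = a + 8 = 8 + a)
(l(6, 7) + j(Y(5, 5)))² = ((8 + 6) + √2*√(8*5))² = (14 + √2*√40)² = (14 + √2*(2*√10))² = (14 + 4*√5)²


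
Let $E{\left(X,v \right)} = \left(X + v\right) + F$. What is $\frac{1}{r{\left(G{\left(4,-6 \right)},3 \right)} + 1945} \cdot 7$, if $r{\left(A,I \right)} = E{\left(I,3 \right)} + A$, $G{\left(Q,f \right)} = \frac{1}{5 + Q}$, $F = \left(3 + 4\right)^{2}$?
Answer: $\frac{63}{18001} \approx 0.0034998$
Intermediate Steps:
$F = 49$ ($F = 7^{2} = 49$)
$E{\left(X,v \right)} = 49 + X + v$ ($E{\left(X,v \right)} = \left(X + v\right) + 49 = 49 + X + v$)
$r{\left(A,I \right)} = 52 + A + I$ ($r{\left(A,I \right)} = \left(49 + I + 3\right) + A = \left(52 + I\right) + A = 52 + A + I$)
$\frac{1}{r{\left(G{\left(4,-6 \right)},3 \right)} + 1945} \cdot 7 = \frac{1}{\left(52 + \frac{1}{5 + 4} + 3\right) + 1945} \cdot 7 = \frac{1}{\left(52 + \frac{1}{9} + 3\right) + 1945} \cdot 7 = \frac{1}{\frac{496}{9} + 1945} \cdot 7 = \frac{1}{\frac{18001}{9}} \cdot 7 = \frac{9}{18001} \cdot 7 = \frac{63}{18001}$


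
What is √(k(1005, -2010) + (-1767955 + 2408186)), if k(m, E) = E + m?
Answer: √639226 ≈ 799.52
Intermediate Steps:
√(k(1005, -2010) + (-1767955 + 2408186)) = √((-2010 + 1005) + (-1767955 + 2408186)) = √(-1005 + 640231) = √639226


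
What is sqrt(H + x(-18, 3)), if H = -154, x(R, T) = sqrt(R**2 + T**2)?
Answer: sqrt(-154 + 3*sqrt(37)) ≈ 11.651*I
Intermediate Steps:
sqrt(H + x(-18, 3)) = sqrt(-154 + sqrt((-18)**2 + 3**2)) = sqrt(-154 + sqrt(324 + 9)) = sqrt(-154 + sqrt(333)) = sqrt(-154 + 3*sqrt(37))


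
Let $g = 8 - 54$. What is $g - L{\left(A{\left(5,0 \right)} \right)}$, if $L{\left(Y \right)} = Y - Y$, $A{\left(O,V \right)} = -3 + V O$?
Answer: $-46$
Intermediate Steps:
$A{\left(O,V \right)} = -3 + O V$
$L{\left(Y \right)} = 0$
$g = -46$ ($g = 8 - 54 = -46$)
$g - L{\left(A{\left(5,0 \right)} \right)} = -46 - 0 = -46 + 0 = -46$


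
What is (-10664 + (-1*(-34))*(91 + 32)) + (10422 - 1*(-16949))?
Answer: 20889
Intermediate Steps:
(-10664 + (-1*(-34))*(91 + 32)) + (10422 - 1*(-16949)) = (-10664 + 34*123) + (10422 + 16949) = (-10664 + 4182) + 27371 = -6482 + 27371 = 20889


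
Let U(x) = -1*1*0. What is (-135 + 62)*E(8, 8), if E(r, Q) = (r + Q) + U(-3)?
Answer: -1168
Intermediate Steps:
U(x) = 0 (U(x) = -1*0 = 0)
E(r, Q) = Q + r (E(r, Q) = (r + Q) + 0 = (Q + r) + 0 = Q + r)
(-135 + 62)*E(8, 8) = (-135 + 62)*(8 + 8) = -73*16 = -1168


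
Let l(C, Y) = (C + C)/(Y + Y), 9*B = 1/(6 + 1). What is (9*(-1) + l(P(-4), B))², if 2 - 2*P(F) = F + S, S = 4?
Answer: 2916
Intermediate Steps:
P(F) = -1 - F/2 (P(F) = 1 - (F + 4)/2 = 1 - (4 + F)/2 = 1 + (-2 - F/2) = -1 - F/2)
B = 1/63 (B = 1/(9*(6 + 1)) = (⅑)/7 = (⅑)*(⅐) = 1/63 ≈ 0.015873)
l(C, Y) = C/Y (l(C, Y) = (2*C)/((2*Y)) = (2*C)*(1/(2*Y)) = C/Y)
(9*(-1) + l(P(-4), B))² = (9*(-1) + (-1 - ½*(-4))/(1/63))² = (-9 + (-1 + 2)*63)² = (-9 + 1*63)² = (-9 + 63)² = 54² = 2916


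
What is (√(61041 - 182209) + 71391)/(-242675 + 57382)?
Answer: -71391/185293 - 4*I*√7573/185293 ≈ -0.38529 - 0.0018786*I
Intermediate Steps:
(√(61041 - 182209) + 71391)/(-242675 + 57382) = (√(-121168) + 71391)/(-185293) = (4*I*√7573 + 71391)*(-1/185293) = (71391 + 4*I*√7573)*(-1/185293) = -71391/185293 - 4*I*√7573/185293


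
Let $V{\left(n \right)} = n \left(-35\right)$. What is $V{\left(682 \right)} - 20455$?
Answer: $-44325$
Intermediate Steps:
$V{\left(n \right)} = - 35 n$
$V{\left(682 \right)} - 20455 = \left(-35\right) 682 - 20455 = -23870 - 20455 = -44325$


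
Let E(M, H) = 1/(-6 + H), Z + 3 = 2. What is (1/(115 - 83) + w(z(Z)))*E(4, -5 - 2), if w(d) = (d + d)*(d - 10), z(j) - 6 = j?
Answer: 123/32 ≈ 3.8438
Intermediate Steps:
Z = -1 (Z = -3 + 2 = -1)
z(j) = 6 + j
w(d) = 2*d*(-10 + d) (w(d) = (2*d)*(-10 + d) = 2*d*(-10 + d))
(1/(115 - 83) + w(z(Z)))*E(4, -5 - 2) = (1/(115 - 83) + 2*(6 - 1)*(-10 + (6 - 1)))/(-6 + (-5 - 2)) = (1/32 + 2*5*(-10 + 5))/(-6 - 7) = (1/32 + 2*5*(-5))/(-13) = (1/32 - 50)*(-1/13) = -1599/32*(-1/13) = 123/32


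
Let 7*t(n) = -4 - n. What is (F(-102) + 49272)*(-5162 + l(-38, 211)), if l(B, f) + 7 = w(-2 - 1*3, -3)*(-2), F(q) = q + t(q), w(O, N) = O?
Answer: -253740256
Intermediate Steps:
t(n) = -4/7 - n/7 (t(n) = (-4 - n)/7 = -4/7 - n/7)
F(q) = -4/7 + 6*q/7 (F(q) = q + (-4/7 - q/7) = -4/7 + 6*q/7)
l(B, f) = 3 (l(B, f) = -7 + (-2 - 1*3)*(-2) = -7 + (-2 - 3)*(-2) = -7 - 5*(-2) = -7 + 10 = 3)
(F(-102) + 49272)*(-5162 + l(-38, 211)) = ((-4/7 + (6/7)*(-102)) + 49272)*(-5162 + 3) = ((-4/7 - 612/7) + 49272)*(-5159) = (-88 + 49272)*(-5159) = 49184*(-5159) = -253740256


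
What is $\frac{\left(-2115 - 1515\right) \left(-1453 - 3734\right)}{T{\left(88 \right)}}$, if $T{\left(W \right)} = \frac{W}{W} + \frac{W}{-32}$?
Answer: $-10759320$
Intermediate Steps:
$T{\left(W \right)} = 1 - \frac{W}{32}$ ($T{\left(W \right)} = 1 + W \left(- \frac{1}{32}\right) = 1 - \frac{W}{32}$)
$\frac{\left(-2115 - 1515\right) \left(-1453 - 3734\right)}{T{\left(88 \right)}} = \frac{\left(-2115 - 1515\right) \left(-1453 - 3734\right)}{1 - \frac{11}{4}} = \frac{\left(-3630\right) \left(-5187\right)}{1 - \frac{11}{4}} = \frac{18828810}{- \frac{7}{4}} = 18828810 \left(- \frac{4}{7}\right) = -10759320$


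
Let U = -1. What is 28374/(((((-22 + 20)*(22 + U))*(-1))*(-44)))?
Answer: -4729/308 ≈ -15.354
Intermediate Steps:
28374/(((((-22 + 20)*(22 + U))*(-1))*(-44))) = 28374/(((((-22 + 20)*(22 - 1))*(-1))*(-44))) = 28374/(((-2*21*(-1))*(-44))) = 28374/((-42*(-1)*(-44))) = 28374/((42*(-44))) = 28374/(-1848) = 28374*(-1/1848) = -4729/308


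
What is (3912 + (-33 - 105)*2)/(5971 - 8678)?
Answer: -3636/2707 ≈ -1.3432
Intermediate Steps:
(3912 + (-33 - 105)*2)/(5971 - 8678) = (3912 - 138*2)/(-2707) = (3912 - 276)*(-1/2707) = 3636*(-1/2707) = -3636/2707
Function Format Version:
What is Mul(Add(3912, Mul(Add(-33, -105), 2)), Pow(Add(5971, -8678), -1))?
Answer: Rational(-3636, 2707) ≈ -1.3432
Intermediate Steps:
Mul(Add(3912, Mul(Add(-33, -105), 2)), Pow(Add(5971, -8678), -1)) = Mul(Add(3912, Mul(-138, 2)), Pow(-2707, -1)) = Mul(Add(3912, -276), Rational(-1, 2707)) = Mul(3636, Rational(-1, 2707)) = Rational(-3636, 2707)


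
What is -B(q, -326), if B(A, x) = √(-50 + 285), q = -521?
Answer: -√235 ≈ -15.330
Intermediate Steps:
B(A, x) = √235
-B(q, -326) = -√235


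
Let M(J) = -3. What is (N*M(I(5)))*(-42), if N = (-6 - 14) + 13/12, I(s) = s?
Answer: -4767/2 ≈ -2383.5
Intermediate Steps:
N = -227/12 (N = -20 + 13*(1/12) = -20 + 13/12 = -227/12 ≈ -18.917)
(N*M(I(5)))*(-42) = -227/12*(-3)*(-42) = (227/4)*(-42) = -4767/2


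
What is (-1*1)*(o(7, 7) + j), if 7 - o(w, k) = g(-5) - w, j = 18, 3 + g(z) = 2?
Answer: -33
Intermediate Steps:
g(z) = -1 (g(z) = -3 + 2 = -1)
o(w, k) = 8 + w (o(w, k) = 7 - (-1 - w) = 7 + (1 + w) = 8 + w)
(-1*1)*(o(7, 7) + j) = (-1*1)*((8 + 7) + 18) = -(15 + 18) = -1*33 = -33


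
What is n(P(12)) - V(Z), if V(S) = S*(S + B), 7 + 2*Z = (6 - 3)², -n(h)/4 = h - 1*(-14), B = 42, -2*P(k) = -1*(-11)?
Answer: -77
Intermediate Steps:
P(k) = -11/2 (P(k) = -(-1)*(-11)/2 = -½*11 = -11/2)
n(h) = -56 - 4*h (n(h) = -4*(h - 1*(-14)) = -4*(h + 14) = -4*(14 + h) = -56 - 4*h)
Z = 1 (Z = -7/2 + (6 - 3)²/2 = -7/2 + (½)*3² = -7/2 + (½)*9 = -7/2 + 9/2 = 1)
V(S) = S*(42 + S) (V(S) = S*(S + 42) = S*(42 + S))
n(P(12)) - V(Z) = (-56 - 4*(-11/2)) - (42 + 1) = (-56 + 22) - 43 = -34 - 1*43 = -34 - 43 = -77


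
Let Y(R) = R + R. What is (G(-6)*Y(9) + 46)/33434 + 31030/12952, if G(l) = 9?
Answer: 260037759/108259292 ≈ 2.4020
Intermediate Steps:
Y(R) = 2*R
(G(-6)*Y(9) + 46)/33434 + 31030/12952 = (9*(2*9) + 46)/33434 + 31030/12952 = (9*18 + 46)*(1/33434) + 31030*(1/12952) = (162 + 46)*(1/33434) + 15515/6476 = 208*(1/33434) + 15515/6476 = 104/16717 + 15515/6476 = 260037759/108259292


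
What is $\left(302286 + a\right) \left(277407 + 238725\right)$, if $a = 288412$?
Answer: $304878140136$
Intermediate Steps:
$\left(302286 + a\right) \left(277407 + 238725\right) = \left(302286 + 288412\right) \left(277407 + 238725\right) = 590698 \cdot 516132 = 304878140136$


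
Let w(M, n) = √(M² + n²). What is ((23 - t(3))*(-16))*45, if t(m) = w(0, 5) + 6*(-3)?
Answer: -25920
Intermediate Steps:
t(m) = -13 (t(m) = √(0² + 5²) + 6*(-3) = √(0 + 25) - 18 = √25 - 18 = 5 - 18 = -13)
((23 - t(3))*(-16))*45 = ((23 - 1*(-13))*(-16))*45 = ((23 + 13)*(-16))*45 = (36*(-16))*45 = -576*45 = -25920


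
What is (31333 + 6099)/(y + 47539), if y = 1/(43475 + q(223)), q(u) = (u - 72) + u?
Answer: 410338942/521134403 ≈ 0.78740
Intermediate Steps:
q(u) = -72 + 2*u (q(u) = (-72 + u) + u = -72 + 2*u)
y = 1/43849 (y = 1/(43475 + (-72 + 2*223)) = 1/(43475 + (-72 + 446)) = 1/(43475 + 374) = 1/43849 ≈ 2.2806e-5)
(31333 + 6099)/(y + 47539) = (31333 + 6099)/(1/43849 + 47539) = 37432/(2084537612/43849) = 37432*(43849/2084537612) = 410338942/521134403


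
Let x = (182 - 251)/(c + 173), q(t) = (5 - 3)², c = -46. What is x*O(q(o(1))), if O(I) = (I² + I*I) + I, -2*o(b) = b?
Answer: -2484/127 ≈ -19.559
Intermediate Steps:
o(b) = -b/2
q(t) = 4 (q(t) = 2² = 4)
O(I) = I + 2*I² (O(I) = (I² + I²) + I = 2*I² + I = I + 2*I²)
x = -69/127 (x = (182 - 251)/(-46 + 173) = -69/127 ≈ -0.54331)
x*O(q(o(1))) = -276*(1 + 2*4)/127 = -276*(1 + 8)/127 = -276*9/127 = -69/127*36 = -2484/127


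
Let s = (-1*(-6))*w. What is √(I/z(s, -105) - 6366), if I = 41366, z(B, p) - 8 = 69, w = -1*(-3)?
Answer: 4*I*√2159927/77 ≈ 76.346*I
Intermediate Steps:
w = 3
s = 18 (s = -1*(-6)*3 = 6*3 = 18)
z(B, p) = 77 (z(B, p) = 8 + 69 = 77)
√(I/z(s, -105) - 6366) = √(41366/77 - 6366) = √(-448816/77) = 4*I*√2159927/77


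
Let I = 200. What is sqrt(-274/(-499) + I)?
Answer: sqrt(49936926)/499 ≈ 14.162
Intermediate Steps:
sqrt(-274/(-499) + I) = sqrt(-274/(-499) + 200) = sqrt(-274*(-1/499) + 200) = sqrt(274/499 + 200) = sqrt(100074/499) = sqrt(49936926)/499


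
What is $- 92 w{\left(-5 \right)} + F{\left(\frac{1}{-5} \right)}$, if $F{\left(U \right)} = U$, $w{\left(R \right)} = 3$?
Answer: $- \frac{1381}{5} \approx -276.2$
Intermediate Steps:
$- 92 w{\left(-5 \right)} + F{\left(\frac{1}{-5} \right)} = \left(-92\right) 3 + \frac{1}{-5} = -276 - \frac{1}{5} = - \frac{1381}{5}$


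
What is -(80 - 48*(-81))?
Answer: -3968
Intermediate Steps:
-(80 - 48*(-81)) = -(80 + 3888) = -1*3968 = -3968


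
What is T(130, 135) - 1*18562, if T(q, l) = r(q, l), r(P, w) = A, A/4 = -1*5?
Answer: -18582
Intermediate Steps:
A = -20 (A = 4*(-1*5) = 4*(-5) = -20)
r(P, w) = -20
T(q, l) = -20
T(130, 135) - 1*18562 = -20 - 1*18562 = -20 - 18562 = -18582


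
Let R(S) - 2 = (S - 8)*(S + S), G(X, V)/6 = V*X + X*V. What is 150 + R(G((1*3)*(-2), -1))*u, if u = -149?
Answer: -1373332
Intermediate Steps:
G(X, V) = 12*V*X (G(X, V) = 6*(V*X + X*V) = 6*(V*X + V*X) = 6*(2*V*X) = 12*V*X)
R(S) = 2 + 2*S*(-8 + S) (R(S) = 2 + (S - 8)*(S + S) = 2 + (-8 + S)*(2*S) = 2 + 2*S*(-8 + S))
150 + R(G((1*3)*(-2), -1))*u = 150 + (2 - 192*(-1)*(1*3)*(-2) + 2*(12*(-1)*((1*3)*(-2)))**2)*(-149) = 150 + (2 - 192*(-1)*3*(-2) + 2*(12*(-1)*(3*(-2)))**2)*(-149) = 150 + (2 - 192*(-1)*(-6) + 2*(12*(-1)*(-6))**2)*(-149) = 150 + (2 - 16*72 + 2*72**2)*(-149) = 150 + (2 - 1152 + 2*5184)*(-149) = 150 + (2 - 1152 + 10368)*(-149) = 150 + 9218*(-149) = 150 - 1373482 = -1373332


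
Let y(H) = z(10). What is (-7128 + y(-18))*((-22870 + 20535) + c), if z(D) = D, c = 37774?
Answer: -252254802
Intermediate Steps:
y(H) = 10
(-7128 + y(-18))*((-22870 + 20535) + c) = (-7128 + 10)*((-22870 + 20535) + 37774) = -7118*(-2335 + 37774) = -7118*35439 = -252254802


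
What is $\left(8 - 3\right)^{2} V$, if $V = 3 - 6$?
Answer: $-75$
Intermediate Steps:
$V = -3$ ($V = 3 - 6 = -3$)
$\left(8 - 3\right)^{2} V = \left(8 - 3\right)^{2} \left(-3\right) = 5^{2} \left(-3\right) = 25 \left(-3\right) = -75$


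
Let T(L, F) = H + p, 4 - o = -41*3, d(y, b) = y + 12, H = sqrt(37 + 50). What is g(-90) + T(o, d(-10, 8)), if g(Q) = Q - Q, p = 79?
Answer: 79 + sqrt(87) ≈ 88.327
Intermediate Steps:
H = sqrt(87) ≈ 9.3274
d(y, b) = 12 + y
g(Q) = 0
o = 127 (o = 4 - (-41)*3 = 4 - 1*(-123) = 4 + 123 = 127)
T(L, F) = 79 + sqrt(87) (T(L, F) = sqrt(87) + 79 = 79 + sqrt(87))
g(-90) + T(o, d(-10, 8)) = 0 + (79 + sqrt(87)) = 79 + sqrt(87)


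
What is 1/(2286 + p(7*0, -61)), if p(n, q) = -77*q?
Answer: 1/6983 ≈ 0.00014320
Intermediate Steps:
1/(2286 + p(7*0, -61)) = 1/(2286 - 77*(-61)) = 1/(2286 + 4697) = 1/6983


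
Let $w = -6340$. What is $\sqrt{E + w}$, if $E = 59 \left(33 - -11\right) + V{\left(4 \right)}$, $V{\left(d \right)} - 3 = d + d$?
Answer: $i \sqrt{3733} \approx 61.098 i$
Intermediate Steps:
$V{\left(d \right)} = 3 + 2 d$ ($V{\left(d \right)} = 3 + \left(d + d\right) = 3 + 2 d$)
$E = 2607$ ($E = 59 \left(33 - -11\right) + \left(3 + 2 \cdot 4\right) = 59 \left(33 + 11\right) + \left(3 + 8\right) = 59 \cdot 44 + 11 = 2596 + 11 = 2607$)
$\sqrt{E + w} = \sqrt{2607 - 6340} = \sqrt{-3733} = i \sqrt{3733}$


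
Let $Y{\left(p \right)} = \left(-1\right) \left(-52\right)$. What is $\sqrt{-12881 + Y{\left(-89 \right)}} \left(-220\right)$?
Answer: $- 220 i \sqrt{12829} \approx - 24918.0 i$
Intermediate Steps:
$Y{\left(p \right)} = 52$
$\sqrt{-12881 + Y{\left(-89 \right)}} \left(-220\right) = \sqrt{-12881 + 52} \left(-220\right) = \sqrt{-12829} \left(-220\right) = i \sqrt{12829} \left(-220\right) = - 220 i \sqrt{12829}$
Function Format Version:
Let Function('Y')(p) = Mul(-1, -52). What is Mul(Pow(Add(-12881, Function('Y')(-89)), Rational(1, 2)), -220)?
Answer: Mul(-220, I, Pow(12829, Rational(1, 2))) ≈ Mul(-24918., I)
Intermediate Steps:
Function('Y')(p) = 52
Mul(Pow(Add(-12881, Function('Y')(-89)), Rational(1, 2)), -220) = Mul(Pow(Add(-12881, 52), Rational(1, 2)), -220) = Mul(Pow(-12829, Rational(1, 2)), -220) = Mul(Mul(I, Pow(12829, Rational(1, 2))), -220) = Mul(-220, I, Pow(12829, Rational(1, 2)))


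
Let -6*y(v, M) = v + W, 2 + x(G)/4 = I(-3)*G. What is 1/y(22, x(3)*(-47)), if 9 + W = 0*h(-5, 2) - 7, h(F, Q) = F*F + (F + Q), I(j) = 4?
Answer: -1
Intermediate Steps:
h(F, Q) = F + Q + F² (h(F, Q) = F² + (F + Q) = F + Q + F²)
x(G) = -8 + 16*G (x(G) = -8 + 4*(4*G) = -8 + 16*G)
W = -16 (W = -9 + (0*(-5 + 2 + (-5)²) - 7) = -9 + (0*(-5 + 2 + 25) - 7) = -9 + (0*22 - 7) = -9 + (0 - 7) = -9 - 7 = -16)
y(v, M) = 8/3 - v/6 (y(v, M) = -(v - 16)/6 = -(-16 + v)/6 = 8/3 - v/6)
1/y(22, x(3)*(-47)) = 1/(8/3 - ⅙*22) = 1/(8/3 - 11/3) = 1/(-1) = -1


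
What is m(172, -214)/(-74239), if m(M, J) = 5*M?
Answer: -860/74239 ≈ -0.011584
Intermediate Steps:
m(172, -214)/(-74239) = (5*172)/(-74239) = 860*(-1/74239) = -860/74239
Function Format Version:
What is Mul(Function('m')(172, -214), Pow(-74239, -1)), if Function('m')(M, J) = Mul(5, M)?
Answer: Rational(-860, 74239) ≈ -0.011584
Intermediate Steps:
Mul(Function('m')(172, -214), Pow(-74239, -1)) = Mul(Mul(5, 172), Pow(-74239, -1)) = Mul(860, Rational(-1, 74239)) = Rational(-860, 74239)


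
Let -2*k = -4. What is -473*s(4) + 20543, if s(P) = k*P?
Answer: 16759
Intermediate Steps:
k = 2 (k = -½*(-4) = 2)
s(P) = 2*P
-473*s(4) + 20543 = -946*4 + 20543 = -473*8 + 20543 = -3784 + 20543 = 16759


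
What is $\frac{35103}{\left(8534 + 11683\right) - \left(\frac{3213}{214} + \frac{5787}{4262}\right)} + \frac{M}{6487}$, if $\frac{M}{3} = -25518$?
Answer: $- \frac{100230628090315}{9959894662757} \approx -10.063$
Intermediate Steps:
$M = -76554$ ($M = 3 \left(-25518\right) = -76554$)
$\frac{35103}{\left(8534 + 11683\right) - \left(\frac{3213}{214} + \frac{5787}{4262}\right)} + \frac{M}{6487} = \frac{35103}{\left(8534 + 11683\right) - \left(\frac{3213}{214} + \frac{5787}{4262}\right)} - \frac{76554}{6487} = \frac{35103}{20217 - \frac{3733056}{228017}} - \frac{76554}{6487} = \frac{35103}{\frac{4606086633}{228017}} - \frac{76554}{6487} = 35103 \cdot \frac{228017}{4606086633} - \frac{76554}{6487} = \frac{2668026917}{1535362211} - \frac{76554}{6487} = - \frac{100230628090315}{9959894662757}$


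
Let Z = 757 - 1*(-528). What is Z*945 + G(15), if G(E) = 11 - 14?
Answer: 1214322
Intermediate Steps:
Z = 1285 (Z = 757 + 528 = 1285)
G(E) = -3
Z*945 + G(15) = 1285*945 - 3 = 1214325 - 3 = 1214322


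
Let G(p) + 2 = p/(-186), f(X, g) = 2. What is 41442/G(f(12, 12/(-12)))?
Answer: -3854106/187 ≈ -20610.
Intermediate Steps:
G(p) = -2 - p/186 (G(p) = -2 + p/(-186) = -2 + p*(-1/186) = -2 - p/186)
41442/G(f(12, 12/(-12))) = 41442/(-2 - 1/186*2) = 41442/(-2 - 1/93) = 41442/(-187/93) = 41442*(-93/187) = -3854106/187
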